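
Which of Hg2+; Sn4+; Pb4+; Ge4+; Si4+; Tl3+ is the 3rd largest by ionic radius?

Pb4+

First list Z and electron count for each: Si4+ (Z=14, 10 e⁻), Ge4+ (Z=32, 28 e⁻), Sn4+ (Z=50, 46 e⁻), Pb4+ (Z=82, 78 e⁻), Tl3+ (Z=81, 78 e⁻), Hg2+ (Z=80, 78 e⁻). Si4+ < Ge4+ (same group, 1 shell fewer); Ge4+ < Sn4+ (same group, 1 shell fewer); Sn4+ < Pb4+ (same group, 1 shell fewer); Pb4+ < Tl3+ (isoelectronic, higher Z=82 is smaller); Tl3+ < Hg2+ (both 78 e⁻, Z=81>80).
So the order is Si4+ < Ge4+ < Sn4+ < Pb4+ < Tl3+ < Hg2+; the 3rd-largest ion is Pb4+.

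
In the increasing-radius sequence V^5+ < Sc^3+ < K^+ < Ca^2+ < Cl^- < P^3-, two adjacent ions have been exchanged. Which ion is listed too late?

Check each adjacent pair. K^+ and Ca^2+ are reversed: both have 18 electrons but Z(Ca)=20 > Z(K)=19, so Ca^2+ should be the smaller of the two. No other neighbouring pair contradicts the periodic trends, so Ca^2+ is the ion listed too late.

Ca^2+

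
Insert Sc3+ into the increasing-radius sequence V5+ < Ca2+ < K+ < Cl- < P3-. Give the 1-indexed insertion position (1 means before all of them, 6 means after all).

2

All of these have 18 electrons (isoelectronic). With the same electron cloud, the ion with the most protons pulls it in tightest. Nuclear charges: V5+ (Z=23), Sc3+ (Z=21), Ca2+ (Z=20), K+ (Z=19), Cl- (Z=17), P3- (Z=15). Highest Z is smallest.
Merged order: V5+ < Sc3+ < Ca2+ < K+ < Cl- < P3- — Sc3+ is number 2.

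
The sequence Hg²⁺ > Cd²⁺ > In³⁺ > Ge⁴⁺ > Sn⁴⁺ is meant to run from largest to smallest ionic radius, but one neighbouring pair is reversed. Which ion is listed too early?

The pair Ge⁴⁺, Sn⁴⁺ is the wrong way round — both in group 14 with the same charge; Ge⁴⁺ (period 4) has the smaller radius. All other adjacent pairs agree with periodic trends, so Ge⁴⁺ is the misplaced ion.

Ge⁴⁺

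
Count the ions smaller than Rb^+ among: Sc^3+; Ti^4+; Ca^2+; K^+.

4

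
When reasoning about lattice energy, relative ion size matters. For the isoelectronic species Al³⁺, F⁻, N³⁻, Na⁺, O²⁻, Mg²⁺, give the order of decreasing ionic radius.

Each ion has 10 electrons. The ranking follows nuclear charge in reverse — greater Z gives a smaller radius. Al³⁺ (Z=13), Mg²⁺ (Z=12), Na⁺ (Z=11), F⁻ (Z=9), O²⁻ (Z=8), N³⁻ (Z=7).

N³⁻ > O²⁻ > F⁻ > Na⁺ > Mg²⁺ > Al³⁺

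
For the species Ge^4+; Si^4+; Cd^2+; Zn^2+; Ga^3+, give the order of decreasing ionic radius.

Cd^2+ > Zn^2+ > Ga^3+ > Ge^4+ > Si^4+

First list Z and electron count for each: Si^4+ (Z=14, 10 e⁻), Ge^4+ (Z=32, 28 e⁻), Ga^3+ (Z=31, 28 e⁻), Zn^2+ (Z=30, 28 e⁻), Cd^2+ (Z=48, 46 e⁻). Si^4+ < Ge^4+ (same group, 1 shell fewer); Ge^4+ < Ga^3+ (both 28 e⁻, Z=32>31); Ga^3+ < Zn^2+ (both 28 e⁻, Z=31>30); Zn^2+ < Cd^2+ (same group, period 4 vs 5).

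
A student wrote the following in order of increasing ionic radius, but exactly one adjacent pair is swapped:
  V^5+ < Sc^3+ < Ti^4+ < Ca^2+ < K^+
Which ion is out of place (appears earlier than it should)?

Sc^3+

Scanning neighbour by neighbour, only Sc^3+/Ti^4+ violates a trend: they are isoelectronic (18 e⁻) and Ti has more protons than Sc (22 vs 21), making Ti^4+ smaller. That makes Sc^3+ the one sitting a position early relative to where it belongs.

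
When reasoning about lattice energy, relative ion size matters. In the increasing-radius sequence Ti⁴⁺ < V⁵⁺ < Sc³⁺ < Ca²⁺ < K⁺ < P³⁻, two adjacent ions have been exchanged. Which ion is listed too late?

V⁵⁺

Scanning neighbour by neighbour, only Ti⁴⁺/V⁵⁺ violates a trend: they are isoelectronic (18 e⁻) and V has more protons than Ti (23 vs 22), making V⁵⁺ smaller. That makes V⁵⁺ the one sitting a position late relative to where it belongs.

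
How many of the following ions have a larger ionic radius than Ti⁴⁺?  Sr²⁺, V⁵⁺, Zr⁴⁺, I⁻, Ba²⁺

V⁵⁺ has 18 e⁻ (Z=23), Ti⁴⁺ has 18 e⁻ (Z=22), Zr⁴⁺ has 36 e⁻ (Z=40), Sr²⁺ has 36 e⁻ (Z=38), Ba²⁺ has 54 e⁻ (Z=56), I⁻ has 54 e⁻ (Z=53). V⁵⁺ < Ti⁴⁺ (isoelectronic, higher Z=23 is smaller); Ti⁴⁺ < Zr⁴⁺ (same group, period 4 vs 5); Zr⁴⁺ < Sr²⁺ (isoelectronic, higher Z=40 is smaller); Sr²⁺ < Ba²⁺ (same group, period 5 vs 6); Ba²⁺ < I⁻ (isoelectronic, higher Z=56 is smaller).
Placing each against Ti⁴⁺: smaller — V⁵⁺; larger — Zr⁴⁺, Sr²⁺, Ba²⁺, I⁻. So 4 are larger.

4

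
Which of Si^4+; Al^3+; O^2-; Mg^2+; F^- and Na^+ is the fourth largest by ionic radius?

Isoelectronic series (10 e⁻ each). Size is set by nuclear charge: more protons means a smaller ion. Si^4+ (Z=14), Al^3+ (Z=13), Mg^2+ (Z=12), Na^+ (Z=11), F^- (Z=9), O^2- (Z=8).
So the order is Si^4+ < Al^3+ < Mg^2+ < Na^+ < F^- < O^2-; the 4th-largest ion is Mg^2+.

Mg^2+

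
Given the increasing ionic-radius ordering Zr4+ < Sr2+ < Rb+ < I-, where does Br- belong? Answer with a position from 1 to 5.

4

Work out protons and electrons: Zr4+ (Z=40, 36 e⁻), Sr2+ (Z=38, 36 e⁻), Rb+ (Z=37, 36 e⁻), Br- (Z=35, 36 e⁻), I- (Z=53, 54 e⁻). Zr4+ < Sr2+ (isoelectronic, higher Z=40 is smaller); Sr2+ < Rb+ (both 36 e⁻, Z=38>37); Rb+ < Br- (isoelectronic, higher Z=37 is smaller); Br- < I- (same group, period 4 vs 5).
Putting Br- in gives Zr4+ < Sr2+ < Rb+ < Br- < I-; it lands at slot 4.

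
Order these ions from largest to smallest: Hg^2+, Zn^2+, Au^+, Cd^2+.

Au^+ > Hg^2+ > Cd^2+ > Zn^2+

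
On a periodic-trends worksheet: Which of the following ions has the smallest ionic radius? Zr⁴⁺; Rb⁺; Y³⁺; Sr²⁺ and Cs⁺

Tabulating Z and e⁻: Zr⁴⁺ (Z=40, 36 e⁻), Y³⁺ (Z=39, 36 e⁻), Sr²⁺ (Z=38, 36 e⁻), Rb⁺ (Z=37, 36 e⁻), Cs⁺ (Z=55, 54 e⁻). Zr⁴⁺ < Y³⁺ (isoelectronic, higher Z=40 is smaller); Y³⁺ < Sr²⁺ (both 36 e⁻, Z=39>38); Sr²⁺ < Rb⁺ (isoelectronic, higher Z=38 is smaller); Rb⁺ < Cs⁺ (same group, 1 shell fewer).

Zr⁴⁺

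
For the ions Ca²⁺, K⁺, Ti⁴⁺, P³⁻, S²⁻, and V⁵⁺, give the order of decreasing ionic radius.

P³⁻ > S²⁻ > K⁺ > Ca²⁺ > Ti⁴⁺ > V⁵⁺

These species are isoelectronic with 18 electrons. The only difference is the number of protons: V⁵⁺ (Z=23), Ti⁴⁺ (Z=22), Ca²⁺ (Z=20), K⁺ (Z=19), S²⁻ (Z=16), P³⁻ (Z=15). The strongest nuclear pull (V⁵⁺) gives the smallest ion.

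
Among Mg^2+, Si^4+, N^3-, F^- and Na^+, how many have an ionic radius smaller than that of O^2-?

4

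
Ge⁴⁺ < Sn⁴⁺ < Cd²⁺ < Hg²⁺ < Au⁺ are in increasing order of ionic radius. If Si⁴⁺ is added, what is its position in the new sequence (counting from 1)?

Work out protons and electrons: Si⁴⁺ (Z=14, 10 e⁻), Ge⁴⁺ (Z=32, 28 e⁻), Sn⁴⁺ (Z=50, 46 e⁻), Cd²⁺ (Z=48, 46 e⁻), Hg²⁺ (Z=80, 78 e⁻), Au⁺ (Z=79, 78 e⁻). Si⁴⁺ < Ge⁴⁺ (same group, 1 shell fewer); Ge⁴⁺ < Sn⁴⁺ (same group, period 4 vs 5); Sn⁴⁺ < Cd²⁺ (both 46 e⁻, Z=50>48); Cd²⁺ < Hg²⁺ (same group, 1 shell fewer); Hg²⁺ < Au⁺ (isoelectronic, higher Z=80 is smaller).
Putting Si⁴⁺ in gives Si⁴⁺ < Ge⁴⁺ < Sn⁴⁺ < Cd²⁺ < Hg²⁺ < Au⁺; it lands at slot 1.

1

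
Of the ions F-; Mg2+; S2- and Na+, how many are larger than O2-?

First list Z and electron count for each: Mg2+: 10 e⁻, Z=12, Na+: 10 e⁻, Z=11, F-: 10 e⁻, Z=9, O2-: 10 e⁻, Z=8, S2-: 18 e⁻, Z=16. Mg2+ < Na+ (both 10 e⁻, Z=12>11); Na+ < F- (isoelectronic, higher Z=11 is smaller); F- < O2- (both 10 e⁻, Z=9>8); O2- < S2- (same group, period 2 vs 3).
Relative to O2-, the ions that are larger are S2-. That's 1.

1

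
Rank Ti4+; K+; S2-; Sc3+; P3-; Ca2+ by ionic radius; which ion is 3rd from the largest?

K+

All of these have 18 electrons (isoelectronic). With the same electron cloud, the ion with the most protons pulls it in tightest. Nuclear charges: Ti4+ (Z=22), Sc3+ (Z=21), Ca2+ (Z=20), K+ (Z=19), S2- (Z=16), P3- (Z=15). Highest Z is smallest.
So the order is Ti4+ < Sc3+ < Ca2+ < K+ < S2- < P3-; the 3rd-largest ion is K+.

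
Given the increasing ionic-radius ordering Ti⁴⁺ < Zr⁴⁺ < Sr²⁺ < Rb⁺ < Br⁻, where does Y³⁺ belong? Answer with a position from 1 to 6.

3

Ti⁴⁺ has 18 e⁻ (Z=22), Zr⁴⁺ has 36 e⁻ (Z=40), Y³⁺ has 36 e⁻ (Z=39), Sr²⁺ has 36 e⁻ (Z=38), Rb⁺ has 36 e⁻ (Z=37), Br⁻ has 36 e⁻ (Z=35). Ti⁴⁺ < Zr⁴⁺ (same group, period 4 vs 5); Zr⁴⁺ < Y³⁺ (isoelectronic, higher Z=40 is smaller); Y³⁺ < Sr²⁺ (isoelectronic, higher Z=39 is smaller); Sr²⁺ < Rb⁺ (isoelectronic, higher Z=38 is smaller); Rb⁺ < Br⁻ (both 36 e⁻, Z=37>35).
Putting Y³⁺ in gives Ti⁴⁺ < Zr⁴⁺ < Y³⁺ < Sr²⁺ < Rb⁺ < Br⁻; it lands at slot 3.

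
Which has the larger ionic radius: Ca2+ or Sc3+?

Each ion has 18 electrons. The ranking follows nuclear charge in reverse — greater Z gives a smaller radius. Sc3+ (Z=21), Ca2+ (Z=20).

Ca2+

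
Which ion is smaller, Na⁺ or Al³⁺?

Al³⁺

Each ion has 10 electrons. The ranking follows nuclear charge in reverse — greater Z gives a smaller radius. Al³⁺ (Z=13), Na⁺ (Z=11).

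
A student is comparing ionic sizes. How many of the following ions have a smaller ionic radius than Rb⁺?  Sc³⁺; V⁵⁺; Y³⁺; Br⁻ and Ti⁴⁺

4

V⁵⁺ has 18 e⁻ (Z=23), Ti⁴⁺ has 18 e⁻ (Z=22), Sc³⁺ has 18 e⁻ (Z=21), Y³⁺ has 36 e⁻ (Z=39), Rb⁺ has 36 e⁻ (Z=37), Br⁻ has 36 e⁻ (Z=35). V⁵⁺ < Ti⁴⁺ (both 18 e⁻, Z=23>22); Ti⁴⁺ < Sc³⁺ (both 18 e⁻, Z=22>21); Sc³⁺ < Y³⁺ (same group, period 4 vs 5); Y³⁺ < Rb⁺ (both 36 e⁻, Z=39>37); Rb⁺ < Br⁻ (isoelectronic, higher Z=37 is smaller).
Ordering all of them (including Rb⁺) by radius gives V⁵⁺ < Ti⁴⁺ < Sc³⁺ < Y³⁺ < Rb⁺ < Br⁻. Count: 4.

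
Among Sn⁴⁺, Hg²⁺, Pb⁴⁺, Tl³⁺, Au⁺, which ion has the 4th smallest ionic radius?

First list Z and electron count for each: Sn⁴⁺ (Z=50, 46 e⁻), Pb⁴⁺ (Z=82, 78 e⁻), Tl³⁺ (Z=81, 78 e⁻), Hg²⁺ (Z=80, 78 e⁻), Au⁺ (Z=79, 78 e⁻). Sn⁴⁺ < Pb⁴⁺ (same group, period 5 vs 6); Pb⁴⁺ < Tl³⁺ (both 78 e⁻, Z=82>81); Tl³⁺ < Hg²⁺ (isoelectronic, higher Z=81 is smaller); Hg²⁺ < Au⁺ (isoelectronic, higher Z=80 is smaller).
So the order is Sn⁴⁺ < Pb⁴⁺ < Tl³⁺ < Hg²⁺ < Au⁺; the 4th-smallest ion is Hg²⁺.

Hg²⁺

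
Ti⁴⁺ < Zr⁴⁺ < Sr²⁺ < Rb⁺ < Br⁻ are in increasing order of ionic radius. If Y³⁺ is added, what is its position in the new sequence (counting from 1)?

Electron counts and nuclear charges: Ti⁴⁺ (Z=22, 18 e⁻), Zr⁴⁺ (Z=40, 36 e⁻), Y³⁺ (Z=39, 36 e⁻), Sr²⁺ (Z=38, 36 e⁻), Rb⁺ (Z=37, 36 e⁻), Br⁻ (Z=35, 36 e⁻). Ti⁴⁺ < Zr⁴⁺ (same group, 1 shell fewer); Zr⁴⁺ < Y³⁺ (both 36 e⁻, Z=40>39); Y³⁺ < Sr²⁺ (both 36 e⁻, Z=39>38); Sr²⁺ < Rb⁺ (isoelectronic, higher Z=38 is smaller); Rb⁺ < Br⁻ (isoelectronic, higher Z=37 is smaller).
The complete sequence is Ti⁴⁺ < Zr⁴⁺ < Y³⁺ < Sr²⁺ < Rb⁺ < Br⁻. Y³⁺ sits at position 3.

3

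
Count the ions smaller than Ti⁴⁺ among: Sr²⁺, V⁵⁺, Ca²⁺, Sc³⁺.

1

Work out protons and electrons: V⁵⁺ has 18 e⁻ (Z=23), Ti⁴⁺ has 18 e⁻ (Z=22), Sc³⁺ has 18 e⁻ (Z=21), Ca²⁺ has 18 e⁻ (Z=20), Sr²⁺ has 36 e⁻ (Z=38). V⁵⁺ < Ti⁴⁺ (both 18 e⁻, Z=23>22); Ti⁴⁺ < Sc³⁺ (both 18 e⁻, Z=22>21); Sc³⁺ < Ca²⁺ (isoelectronic, higher Z=21 is smaller); Ca²⁺ < Sr²⁺ (same group, 1 shell fewer).
Overall: V⁵⁺ < Ti⁴⁺ < Sc³⁺ < Ca²⁺ < Sr²⁺. Ti⁴⁺ has 1 below it and 3 above. That's 1.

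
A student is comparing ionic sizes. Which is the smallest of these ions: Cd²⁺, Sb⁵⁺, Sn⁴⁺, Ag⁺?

Sb⁵⁺

These species are isoelectronic with 46 electrons. The only difference is the number of protons: Sb⁵⁺ (Z=51), Sn⁴⁺ (Z=50), Cd²⁺ (Z=48), Ag⁺ (Z=47). The strongest nuclear pull (Sb⁵⁺) gives the smallest ion.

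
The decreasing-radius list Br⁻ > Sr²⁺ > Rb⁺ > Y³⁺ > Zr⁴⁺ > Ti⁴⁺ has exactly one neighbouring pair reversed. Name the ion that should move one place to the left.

Rb⁺

Scanning neighbour by neighbour, only Sr²⁺/Rb⁺ violates a trend: Sr²⁺ and Rb⁺ share 36 electrons; the higher nuclear charge on Sr (Z=38) contracts it more, so Sr²⁺ < Rb⁺. That makes Rb⁺ the one sitting a position late relative to where it belongs.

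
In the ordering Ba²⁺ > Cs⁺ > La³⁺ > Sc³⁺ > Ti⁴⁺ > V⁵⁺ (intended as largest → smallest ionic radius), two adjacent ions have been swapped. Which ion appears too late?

Cs⁺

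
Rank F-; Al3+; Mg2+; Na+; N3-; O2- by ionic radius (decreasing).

These species are isoelectronic with 10 electrons. The only difference is the number of protons: Al3+ (Z=13), Mg2+ (Z=12), Na+ (Z=11), F- (Z=9), O2- (Z=8), N3- (Z=7). The strongest nuclear pull (Al3+) gives the smallest ion.

N3- > O2- > F- > Na+ > Mg2+ > Al3+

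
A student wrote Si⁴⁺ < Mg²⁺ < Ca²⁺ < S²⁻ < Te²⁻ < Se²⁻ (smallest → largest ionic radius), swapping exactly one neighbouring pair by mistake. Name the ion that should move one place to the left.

The pair Te²⁻, Se²⁻ is the wrong way round — same group and charge — period 4 sits above period 5, so Se²⁻ is smaller. All other adjacent pairs agree with periodic trends, so Se²⁻ is the misplaced ion.

Se²⁻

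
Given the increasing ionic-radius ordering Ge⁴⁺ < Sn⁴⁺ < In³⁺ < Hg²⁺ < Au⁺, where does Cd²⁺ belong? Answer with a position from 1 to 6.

4

Ge⁴⁺ (Z=32, 28 e⁻), Sn⁴⁺ (Z=50, 46 e⁻), In³⁺ (Z=49, 46 e⁻), Cd²⁺ (Z=48, 46 e⁻), Hg²⁺ (Z=80, 78 e⁻), Au⁺ (Z=79, 78 e⁻). Ge⁴⁺ < Sn⁴⁺ (same group, 1 shell fewer); Sn⁴⁺ < In³⁺ (both 46 e⁻, Z=50>49); In³⁺ < Cd²⁺ (isoelectronic, higher Z=49 is smaller); Cd²⁺ < Hg²⁺ (same group, 1 shell fewer); Hg²⁺ < Au⁺ (isoelectronic, higher Z=80 is smaller).
With Cd²⁺ included the full order is Ge⁴⁺ < Sn⁴⁺ < In³⁺ < Cd²⁺ < Hg²⁺ < Au⁺, so it takes position 4.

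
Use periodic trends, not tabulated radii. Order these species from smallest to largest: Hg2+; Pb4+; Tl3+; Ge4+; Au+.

Ge4+ < Pb4+ < Tl3+ < Hg2+ < Au+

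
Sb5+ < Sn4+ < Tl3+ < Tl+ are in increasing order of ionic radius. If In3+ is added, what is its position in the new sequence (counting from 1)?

3

Work out protons and electrons: Sb5+ (Z=51, 46 e⁻), Sn4+ (Z=50, 46 e⁻), In3+ (Z=49, 46 e⁻), Tl3+ (Z=81, 78 e⁻), Tl+ (Z=81, 80 e⁻). Sb5+ < Sn4+ (both 46 e⁻, Z=51>50); Sn4+ < In3+ (both 46 e⁻, Z=50>49); In3+ < Tl3+ (same group, 1 shell fewer); Tl3+ < Tl+ (same element, +3 vs +1).
The complete sequence is Sb5+ < Sn4+ < In3+ < Tl3+ < Tl+. In3+ sits at position 3.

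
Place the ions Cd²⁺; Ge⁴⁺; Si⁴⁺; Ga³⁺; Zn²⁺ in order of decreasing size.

First list Z and electron count for each: Si⁴⁺ has 10 e⁻ (Z=14), Ge⁴⁺ has 28 e⁻ (Z=32), Ga³⁺ has 28 e⁻ (Z=31), Zn²⁺ has 28 e⁻ (Z=30), Cd²⁺ has 46 e⁻ (Z=48). Si⁴⁺ < Ge⁴⁺ (same group, 1 shell fewer); Ge⁴⁺ < Ga³⁺ (isoelectronic, higher Z=32 is smaller); Ga³⁺ < Zn²⁺ (both 28 e⁻, Z=31>30); Zn²⁺ < Cd²⁺ (same group, 1 shell fewer).

Cd²⁺ > Zn²⁺ > Ga³⁺ > Ge⁴⁺ > Si⁴⁺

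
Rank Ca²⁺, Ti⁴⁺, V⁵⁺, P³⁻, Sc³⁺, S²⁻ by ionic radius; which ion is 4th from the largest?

Sc³⁺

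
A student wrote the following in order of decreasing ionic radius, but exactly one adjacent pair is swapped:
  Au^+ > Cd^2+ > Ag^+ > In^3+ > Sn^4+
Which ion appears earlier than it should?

Cd^2+

The pair Cd^2+, Ag^+ is the wrong way round — Cd^2+ and Ag^+ share 46 electrons; the higher nuclear charge on Cd (Z=48) contracts it more, so Cd^2+ < Ag^+. All other adjacent pairs agree with periodic trends, so Cd^2+ is the misplaced ion.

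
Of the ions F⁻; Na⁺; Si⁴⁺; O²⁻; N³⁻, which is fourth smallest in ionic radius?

O²⁻

Isoelectronic series (10 e⁻ each). Size is set by nuclear charge: more protons means a smaller ion. Si⁴⁺ (Z=14), Na⁺ (Z=11), F⁻ (Z=9), O²⁻ (Z=8), N³⁻ (Z=7).
Ordering: Si⁴⁺ < Na⁺ < F⁻ < O²⁻ < N³⁻. The fourth smallest is O²⁻.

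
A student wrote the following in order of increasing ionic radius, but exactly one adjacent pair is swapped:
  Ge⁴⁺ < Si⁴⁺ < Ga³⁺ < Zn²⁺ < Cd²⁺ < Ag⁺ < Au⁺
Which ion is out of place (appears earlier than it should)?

Ge⁴⁺

The pair Ge⁴⁺, Si⁴⁺ is the wrong way round — Si⁴⁺ and Ge⁴⁺ are in one column with the same charge; the lighter period-3 ion has one fewer shell and is smaller. All other adjacent pairs agree with periodic trends, so Ge⁴⁺ is the misplaced ion.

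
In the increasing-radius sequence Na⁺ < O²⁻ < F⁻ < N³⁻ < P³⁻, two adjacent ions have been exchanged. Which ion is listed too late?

F⁻

Check each adjacent pair. O²⁻ and F⁻ are reversed: both have 10 electrons but Z(F)=9 > Z(O)=8, so F⁻ should be the smaller of the two. No other neighbouring pair contradicts the periodic trends, so F⁻ is the ion listed too late.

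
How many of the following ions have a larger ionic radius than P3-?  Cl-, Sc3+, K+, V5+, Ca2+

Each ion has 18 electrons. The ranking follows nuclear charge in reverse — greater Z gives a smaller radius. V5+ (Z=23), Sc3+ (Z=21), Ca2+ (Z=20), K+ (Z=19), Cl- (Z=17), P3- (Z=15).
Overall: V5+ < Sc3+ < Ca2+ < K+ < Cl- < P3-. P3- has 5 below it and 0 above. Count: 0.

0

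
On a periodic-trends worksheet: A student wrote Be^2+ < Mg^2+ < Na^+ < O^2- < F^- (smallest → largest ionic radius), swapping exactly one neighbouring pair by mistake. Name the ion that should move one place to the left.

F^-

Compare adjacent ions: both have 10 electrons but Z(F)=9 > Z(O)=8, so F^- should be the smaller of the two — yet in this increasing list O^2- sits before F^-. Nothing else is reversed, so F^- should move one place to the left.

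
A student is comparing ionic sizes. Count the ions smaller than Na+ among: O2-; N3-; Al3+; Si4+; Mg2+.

These species are isoelectronic with 10 electrons. The only difference is the number of protons: Si4+ (Z=14), Al3+ (Z=13), Mg2+ (Z=12), Na+ (Z=11), O2- (Z=8), N3- (Z=7). The strongest nuclear pull (Si4+) gives the smallest ion.
Placing each against Na+: smaller — Si4+, Al3+, Mg2+; larger — O2-, N3-. That's 3.

3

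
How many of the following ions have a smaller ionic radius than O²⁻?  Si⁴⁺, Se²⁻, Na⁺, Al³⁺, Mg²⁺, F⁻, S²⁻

Electron counts and nuclear charges: Si⁴⁺: 10 e⁻, Z=14, Al³⁺: 10 e⁻, Z=13, Mg²⁺: 10 e⁻, Z=12, Na⁺: 10 e⁻, Z=11, F⁻: 10 e⁻, Z=9, O²⁻: 10 e⁻, Z=8, S²⁻: 18 e⁻, Z=16, Se²⁻: 36 e⁻, Z=34. Si⁴⁺ < Al³⁺ (both 10 e⁻, Z=14>13); Al³⁺ < Mg²⁺ (isoelectronic, higher Z=13 is smaller); Mg²⁺ < Na⁺ (both 10 e⁻, Z=12>11); Na⁺ < F⁻ (isoelectronic, higher Z=11 is smaller); F⁻ < O²⁻ (both 10 e⁻, Z=9>8); O²⁻ < S²⁻ (same group, period 2 vs 3); S²⁻ < Se²⁻ (same group, 1 shell fewer).
Placing each against O²⁻: smaller — Si⁴⁺, Al³⁺, Mg²⁺, Na⁺, F⁻; larger — S²⁻, Se²⁻. That's 5.

5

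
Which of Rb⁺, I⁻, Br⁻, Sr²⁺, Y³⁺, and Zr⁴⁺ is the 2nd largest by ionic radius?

Tabulating Z and e⁻: Zr⁴⁺ has 36 e⁻ (Z=40), Y³⁺ has 36 e⁻ (Z=39), Sr²⁺ has 36 e⁻ (Z=38), Rb⁺ has 36 e⁻ (Z=37), Br⁻ has 36 e⁻ (Z=35), I⁻ has 54 e⁻ (Z=53). Zr⁴⁺ < Y³⁺ (isoelectronic, higher Z=40 is smaller); Y³⁺ < Sr²⁺ (isoelectronic, higher Z=39 is smaller); Sr²⁺ < Rb⁺ (both 36 e⁻, Z=38>37); Rb⁺ < Br⁻ (isoelectronic, higher Z=37 is smaller); Br⁻ < I⁻ (same group, period 4 vs 5).
So the order is Zr⁴⁺ < Y³⁺ < Sr²⁺ < Rb⁺ < Br⁻ < I⁻; the 2nd-largest ion is Br⁻.

Br⁻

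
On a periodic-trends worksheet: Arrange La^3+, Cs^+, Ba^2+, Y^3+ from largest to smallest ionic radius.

Cs^+ > Ba^2+ > La^3+ > Y^3+

First list Z and electron count for each: Y^3+ (Z=39, 36 e⁻), La^3+ (Z=57, 54 e⁻), Ba^2+ (Z=56, 54 e⁻), Cs^+ (Z=55, 54 e⁻). Y^3+ < La^3+ (same group, period 5 vs 6); La^3+ < Ba^2+ (both 54 e⁻, Z=57>56); Ba^2+ < Cs^+ (both 54 e⁻, Z=56>55).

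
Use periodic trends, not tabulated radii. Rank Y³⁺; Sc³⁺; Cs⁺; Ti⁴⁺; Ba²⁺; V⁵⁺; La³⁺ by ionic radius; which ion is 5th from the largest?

Work out protons and electrons: V⁵⁺ has 18 e⁻ (Z=23), Ti⁴⁺ has 18 e⁻ (Z=22), Sc³⁺ has 18 e⁻ (Z=21), Y³⁺ has 36 e⁻ (Z=39), La³⁺ has 54 e⁻ (Z=57), Ba²⁺ has 54 e⁻ (Z=56), Cs⁺ has 54 e⁻ (Z=55). V⁵⁺ < Ti⁴⁺ (isoelectronic, higher Z=23 is smaller); Ti⁴⁺ < Sc³⁺ (both 18 e⁻, Z=22>21); Sc³⁺ < Y³⁺ (same group, period 4 vs 5); Y³⁺ < La³⁺ (same group, 1 shell fewer); La³⁺ < Ba²⁺ (both 54 e⁻, Z=57>56); Ba²⁺ < Cs⁺ (both 54 e⁻, Z=56>55).
Full ascending order: V⁵⁺ < Ti⁴⁺ < Sc³⁺ < Y³⁺ < La³⁺ < Ba²⁺ < Cs⁺. Counting from the largest, position 5 is Sc³⁺.

Sc³⁺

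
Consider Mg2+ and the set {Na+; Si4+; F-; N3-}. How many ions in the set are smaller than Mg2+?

1

Isoelectronic series (10 e⁻ each). Size is set by nuclear charge: more protons means a smaller ion. Si4+ (Z=14), Mg2+ (Z=12), Na+ (Z=11), F- (Z=9), N3- (Z=7).
Ordering all of them (including Mg2+) by radius gives Si4+ < Mg2+ < Na+ < F- < N3-. That's 1.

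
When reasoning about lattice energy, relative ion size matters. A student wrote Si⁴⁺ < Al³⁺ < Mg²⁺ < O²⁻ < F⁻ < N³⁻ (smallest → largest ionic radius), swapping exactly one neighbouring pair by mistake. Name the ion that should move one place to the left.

F⁻

Check each adjacent pair. O²⁻ and F⁻ are reversed: they are isoelectronic (10 e⁻) and F has more protons than O (9 vs 8), making F⁻ smaller. No other neighbouring pair contradicts the periodic trends, so F⁻ is the ion listed too late.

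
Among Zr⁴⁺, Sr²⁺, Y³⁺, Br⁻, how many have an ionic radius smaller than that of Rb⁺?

3

Isoelectronic series (36 e⁻ each). Size is set by nuclear charge: more protons means a smaller ion. Zr⁴⁺ (Z=40), Y³⁺ (Z=39), Sr²⁺ (Z=38), Rb⁺ (Z=37), Br⁻ (Z=35).
Relative to Rb⁺, the ions that are smaller are Zr⁴⁺, Y³⁺, Sr²⁺. That's 3.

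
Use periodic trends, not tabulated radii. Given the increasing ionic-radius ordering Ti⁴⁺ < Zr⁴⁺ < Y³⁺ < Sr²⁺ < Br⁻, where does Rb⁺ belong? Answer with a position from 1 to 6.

5

Electron counts and nuclear charges: Ti⁴⁺ has 18 e⁻ (Z=22), Zr⁴⁺ has 36 e⁻ (Z=40), Y³⁺ has 36 e⁻ (Z=39), Sr²⁺ has 36 e⁻ (Z=38), Rb⁺ has 36 e⁻ (Z=37), Br⁻ has 36 e⁻ (Z=35). Ti⁴⁺ < Zr⁴⁺ (same group, 1 shell fewer); Zr⁴⁺ < Y³⁺ (isoelectronic, higher Z=40 is smaller); Y³⁺ < Sr²⁺ (both 36 e⁻, Z=39>38); Sr²⁺ < Rb⁺ (both 36 e⁻, Z=38>37); Rb⁺ < Br⁻ (isoelectronic, higher Z=37 is smaller).
Merged order: Ti⁴⁺ < Zr⁴⁺ < Y³⁺ < Sr²⁺ < Rb⁺ < Br⁻ — Rb⁺ is number 5.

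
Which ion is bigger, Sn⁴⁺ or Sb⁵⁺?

All of these have 46 electrons (isoelectronic). With the same electron cloud, the ion with the most protons pulls it in tightest. Nuclear charges: Sb⁵⁺ (Z=51), Sn⁴⁺ (Z=50). Highest Z is smallest.

Sn⁴⁺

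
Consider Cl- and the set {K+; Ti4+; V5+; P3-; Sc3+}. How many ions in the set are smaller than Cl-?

4

All of these have 18 electrons (isoelectronic). With the same electron cloud, the ion with the most protons pulls it in tightest. Nuclear charges: V5+ (Z=23), Ti4+ (Z=22), Sc3+ (Z=21), K+ (Z=19), Cl- (Z=17), P3- (Z=15). Highest Z is smallest.
Ordering all of them (including Cl-) by radius gives V5+ < Ti4+ < Sc3+ < K+ < Cl- < P3-. Count: 4.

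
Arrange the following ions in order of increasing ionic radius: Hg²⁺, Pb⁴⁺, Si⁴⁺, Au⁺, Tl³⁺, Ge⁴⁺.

Tabulating Z and e⁻: Si⁴⁺ (Z=14, 10 e⁻), Ge⁴⁺ (Z=32, 28 e⁻), Pb⁴⁺ (Z=82, 78 e⁻), Tl³⁺ (Z=81, 78 e⁻), Hg²⁺ (Z=80, 78 e⁻), Au⁺ (Z=79, 78 e⁻). Si⁴⁺ < Ge⁴⁺ (same group, 1 shell fewer); Ge⁴⁺ < Pb⁴⁺ (same group, period 4 vs 6); Pb⁴⁺ < Tl³⁺ (isoelectronic, higher Z=82 is smaller); Tl³⁺ < Hg²⁺ (both 78 e⁻, Z=81>80); Hg²⁺ < Au⁺ (both 78 e⁻, Z=80>79).

Si⁴⁺ < Ge⁴⁺ < Pb⁴⁺ < Tl³⁺ < Hg²⁺ < Au⁺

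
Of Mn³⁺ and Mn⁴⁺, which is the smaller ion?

Mn⁴⁺

Same element, different charge: the more highly charged cation has fewer electrons and a greater effective nuclear charge per electron, making Mn⁴⁺ the smallest.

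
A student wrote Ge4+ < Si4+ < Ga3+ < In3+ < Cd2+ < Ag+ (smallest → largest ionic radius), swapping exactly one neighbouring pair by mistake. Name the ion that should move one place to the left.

The pair Ge4+, Si4+ is the wrong way round — both in group 14 with the same charge; Si4+ (period 3) has the smaller radius. All other adjacent pairs agree with periodic trends, so Si4+ is the misplaced ion.

Si4+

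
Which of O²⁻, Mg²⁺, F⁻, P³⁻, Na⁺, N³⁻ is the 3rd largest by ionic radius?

O²⁻

Electron counts and nuclear charges: Mg²⁺: 10 e⁻, Z=12, Na⁺: 10 e⁻, Z=11, F⁻: 10 e⁻, Z=9, O²⁻: 10 e⁻, Z=8, N³⁻: 10 e⁻, Z=7, P³⁻: 18 e⁻, Z=15. Mg²⁺ < Na⁺ (isoelectronic, higher Z=12 is smaller); Na⁺ < F⁻ (both 10 e⁻, Z=11>9); F⁻ < O²⁻ (both 10 e⁻, Z=9>8); O²⁻ < N³⁻ (both 10 e⁻, Z=8>7); N³⁻ < P³⁻ (same group, 1 shell fewer).
Full ascending order: Mg²⁺ < Na⁺ < F⁻ < O²⁻ < N³⁻ < P³⁻. Counting from the largest, position 3 is O²⁻.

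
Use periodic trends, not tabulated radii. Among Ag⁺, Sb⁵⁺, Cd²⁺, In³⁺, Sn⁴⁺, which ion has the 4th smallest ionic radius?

These species are isoelectronic with 46 electrons. The only difference is the number of protons: Sb⁵⁺ (Z=51), Sn⁴⁺ (Z=50), In³⁺ (Z=49), Cd²⁺ (Z=48), Ag⁺ (Z=47). The strongest nuclear pull (Sb⁵⁺) gives the smallest ion.
So the order is Sb⁵⁺ < Sn⁴⁺ < In³⁺ < Cd²⁺ < Ag⁺; the 4th-smallest ion is Cd²⁺.

Cd²⁺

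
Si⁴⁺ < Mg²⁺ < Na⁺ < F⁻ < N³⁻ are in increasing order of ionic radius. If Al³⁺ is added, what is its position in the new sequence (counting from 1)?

2

These species are isoelectronic with 10 electrons. The only difference is the number of protons: Si⁴⁺ (Z=14), Al³⁺ (Z=13), Mg²⁺ (Z=12), Na⁺ (Z=11), F⁻ (Z=9), N³⁻ (Z=7). The strongest nuclear pull (Si⁴⁺) gives the smallest ion.
With Al³⁺ included the full order is Si⁴⁺ < Al³⁺ < Mg²⁺ < Na⁺ < F⁻ < N³⁻, so it takes position 2.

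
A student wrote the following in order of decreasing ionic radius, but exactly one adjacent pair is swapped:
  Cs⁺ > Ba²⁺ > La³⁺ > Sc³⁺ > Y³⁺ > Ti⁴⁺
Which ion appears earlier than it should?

Sc³⁺

Scanning neighbour by neighbour, only Sc³⁺/Y³⁺ violates a trend: same group and charge — period 4 sits above period 5, so Sc³⁺ is smaller. That makes Sc³⁺ the one sitting a position early relative to where it belongs.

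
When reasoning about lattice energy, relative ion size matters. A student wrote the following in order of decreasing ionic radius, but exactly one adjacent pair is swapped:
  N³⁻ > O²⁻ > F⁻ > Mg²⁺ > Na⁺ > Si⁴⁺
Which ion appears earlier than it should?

Mg²⁺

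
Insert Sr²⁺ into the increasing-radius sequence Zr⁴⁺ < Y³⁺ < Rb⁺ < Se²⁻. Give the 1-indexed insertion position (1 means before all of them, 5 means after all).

These species are isoelectronic with 36 electrons. The only difference is the number of protons: Zr⁴⁺ (Z=40), Y³⁺ (Z=39), Sr²⁺ (Z=38), Rb⁺ (Z=37), Se²⁻ (Z=34). The strongest nuclear pull (Zr⁴⁺) gives the smallest ion.
Putting Sr²⁺ in gives Zr⁴⁺ < Y³⁺ < Sr²⁺ < Rb⁺ < Se²⁻; it lands at slot 3.

3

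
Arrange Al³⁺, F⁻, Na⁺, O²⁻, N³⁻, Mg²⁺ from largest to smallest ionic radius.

N³⁻ > O²⁻ > F⁻ > Na⁺ > Mg²⁺ > Al³⁺

Isoelectronic series (10 e⁻ each). Size is set by nuclear charge: more protons means a smaller ion. Al³⁺ (Z=13), Mg²⁺ (Z=12), Na⁺ (Z=11), F⁻ (Z=9), O²⁻ (Z=8), N³⁻ (Z=7).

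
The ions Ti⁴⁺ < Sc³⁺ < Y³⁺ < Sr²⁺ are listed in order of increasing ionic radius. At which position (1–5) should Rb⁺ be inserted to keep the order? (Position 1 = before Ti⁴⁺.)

First list Z and electron count for each: Ti⁴⁺ (Z=22, 18 e⁻), Sc³⁺ (Z=21, 18 e⁻), Y³⁺ (Z=39, 36 e⁻), Sr²⁺ (Z=38, 36 e⁻), Rb⁺ (Z=37, 36 e⁻). Ti⁴⁺ < Sc³⁺ (isoelectronic, higher Z=22 is smaller); Sc³⁺ < Y³⁺ (same group, 1 shell fewer); Y³⁺ < Sr²⁺ (both 36 e⁻, Z=39>38); Sr²⁺ < Rb⁺ (both 36 e⁻, Z=38>37).
With Rb⁺ included the full order is Ti⁴⁺ < Sc³⁺ < Y³⁺ < Sr²⁺ < Rb⁺, so it takes position 5.

5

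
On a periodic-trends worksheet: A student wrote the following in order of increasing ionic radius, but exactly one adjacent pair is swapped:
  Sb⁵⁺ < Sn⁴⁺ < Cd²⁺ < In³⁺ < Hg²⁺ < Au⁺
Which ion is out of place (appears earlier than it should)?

The pair Cd²⁺, In³⁺ is the wrong way round — they are isoelectronic (46 e⁻) and In has more protons than Cd (49 vs 48), making In³⁺ smaller. All other adjacent pairs agree with periodic trends, so Cd²⁺ is the misplaced ion.

Cd²⁺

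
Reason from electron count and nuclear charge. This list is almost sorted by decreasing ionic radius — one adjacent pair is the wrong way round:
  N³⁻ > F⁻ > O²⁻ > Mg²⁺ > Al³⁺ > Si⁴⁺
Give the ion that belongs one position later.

F⁻

Check each adjacent pair. F⁻ and O²⁻ are reversed: F⁻ and O²⁻ share 10 electrons; the higher nuclear charge on F (Z=9) contracts it more, so F⁻ < O²⁻. No other neighbouring pair contradicts the periodic trends, so F⁻ is the ion listed too early.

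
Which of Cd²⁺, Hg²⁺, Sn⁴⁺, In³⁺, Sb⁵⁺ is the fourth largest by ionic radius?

Tabulating Z and e⁻: Sb⁵⁺: 46 e⁻, Z=51, Sn⁴⁺: 46 e⁻, Z=50, In³⁺: 46 e⁻, Z=49, Cd²⁺: 46 e⁻, Z=48, Hg²⁺: 78 e⁻, Z=80. Sb⁵⁺ < Sn⁴⁺ (isoelectronic, higher Z=51 is smaller); Sn⁴⁺ < In³⁺ (isoelectronic, higher Z=50 is smaller); In³⁺ < Cd²⁺ (isoelectronic, higher Z=49 is smaller); Cd²⁺ < Hg²⁺ (same group, period 5 vs 6).
That gives Sb⁵⁺ < Sn⁴⁺ < In³⁺ < Cd²⁺ < Hg²⁺. From the largest end, number 4 is Sn⁴⁺.

Sn⁴⁺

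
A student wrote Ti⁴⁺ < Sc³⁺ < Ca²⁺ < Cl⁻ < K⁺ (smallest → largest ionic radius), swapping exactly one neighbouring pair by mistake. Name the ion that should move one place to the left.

Scanning neighbour by neighbour, only Cl⁻/K⁺ violates a trend: K⁺ and Cl⁻ share 18 electrons; the higher nuclear charge on K (Z=19) contracts it more, so K⁺ < Cl⁻. That makes K⁺ the one sitting a position late relative to where it belongs.

K⁺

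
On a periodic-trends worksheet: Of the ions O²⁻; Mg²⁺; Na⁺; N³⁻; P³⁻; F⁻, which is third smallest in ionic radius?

F⁻

First list Z and electron count for each: Mg²⁺ has 10 e⁻ (Z=12), Na⁺ has 10 e⁻ (Z=11), F⁻ has 10 e⁻ (Z=9), O²⁻ has 10 e⁻ (Z=8), N³⁻ has 10 e⁻ (Z=7), P³⁻ has 18 e⁻ (Z=15). Mg²⁺ < Na⁺ (isoelectronic, higher Z=12 is smaller); Na⁺ < F⁻ (isoelectronic, higher Z=11 is smaller); F⁻ < O²⁻ (isoelectronic, higher Z=9 is smaller); O²⁻ < N³⁻ (both 10 e⁻, Z=8>7); N³⁻ < P³⁻ (same group, 1 shell fewer).
Ordering: Mg²⁺ < Na⁺ < F⁻ < O²⁻ < N³⁻ < P³⁻. The third smallest is F⁻.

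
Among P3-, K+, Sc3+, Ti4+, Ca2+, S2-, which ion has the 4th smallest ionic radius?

These species are isoelectronic with 18 electrons. The only difference is the number of protons: Ti4+ (Z=22), Sc3+ (Z=21), Ca2+ (Z=20), K+ (Z=19), S2- (Z=16), P3- (Z=15). The strongest nuclear pull (Ti4+) gives the smallest ion.
That gives Ti4+ < Sc3+ < Ca2+ < K+ < S2- < P3-. From the smallest end, number 4 is K+.

K+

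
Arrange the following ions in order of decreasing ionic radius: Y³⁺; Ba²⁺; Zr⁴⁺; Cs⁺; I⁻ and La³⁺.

I⁻ > Cs⁺ > Ba²⁺ > La³⁺ > Y³⁺ > Zr⁴⁺

Tabulating Z and e⁻: Zr⁴⁺ (Z=40, 36 e⁻), Y³⁺ (Z=39, 36 e⁻), La³⁺ (Z=57, 54 e⁻), Ba²⁺ (Z=56, 54 e⁻), Cs⁺ (Z=55, 54 e⁻), I⁻ (Z=53, 54 e⁻). Zr⁴⁺ < Y³⁺ (both 36 e⁻, Z=40>39); Y³⁺ < La³⁺ (same group, 1 shell fewer); La³⁺ < Ba²⁺ (isoelectronic, higher Z=57 is smaller); Ba²⁺ < Cs⁺ (both 54 e⁻, Z=56>55); Cs⁺ < I⁻ (both 54 e⁻, Z=55>53).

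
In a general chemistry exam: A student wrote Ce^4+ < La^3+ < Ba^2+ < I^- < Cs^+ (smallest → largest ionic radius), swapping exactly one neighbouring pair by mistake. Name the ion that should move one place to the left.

Scanning neighbour by neighbour, only I^-/Cs^+ violates a trend: Cs^+ and I^- share 54 electrons; the higher nuclear charge on Cs (Z=55) contracts it more, so Cs^+ < I^-. That makes Cs^+ the one sitting a position late relative to where it belongs.

Cs^+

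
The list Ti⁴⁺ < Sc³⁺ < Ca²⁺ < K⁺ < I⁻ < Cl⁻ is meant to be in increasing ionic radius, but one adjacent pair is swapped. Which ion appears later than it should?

Scanning neighbour by neighbour, only I⁻/Cl⁻ violates a trend: Cl⁻ and I⁻ are in one column with the same charge; the lighter period-3 ion has 2 fewer shells and is smaller. That makes Cl⁻ the one sitting a position late relative to where it belongs.

Cl⁻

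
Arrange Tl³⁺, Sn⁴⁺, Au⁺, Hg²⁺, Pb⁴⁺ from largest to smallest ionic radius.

Au⁺ > Hg²⁺ > Tl³⁺ > Pb⁴⁺ > Sn⁴⁺

Electron counts and nuclear charges: Sn⁴⁺ (Z=50, 46 e⁻), Pb⁴⁺ (Z=82, 78 e⁻), Tl³⁺ (Z=81, 78 e⁻), Hg²⁺ (Z=80, 78 e⁻), Au⁺ (Z=79, 78 e⁻). Sn⁴⁺ < Pb⁴⁺ (same group, period 5 vs 6); Pb⁴⁺ < Tl³⁺ (both 78 e⁻, Z=82>81); Tl³⁺ < Hg²⁺ (isoelectronic, higher Z=81 is smaller); Hg²⁺ < Au⁺ (isoelectronic, higher Z=80 is smaller).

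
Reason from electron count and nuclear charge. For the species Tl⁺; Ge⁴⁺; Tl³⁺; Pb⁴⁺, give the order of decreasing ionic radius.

Tl⁺ > Tl³⁺ > Pb⁴⁺ > Ge⁴⁺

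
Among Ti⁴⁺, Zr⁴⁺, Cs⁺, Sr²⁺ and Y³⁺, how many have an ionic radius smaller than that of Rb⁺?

Ti⁴⁺: 18 e⁻, Z=22, Zr⁴⁺: 36 e⁻, Z=40, Y³⁺: 36 e⁻, Z=39, Sr²⁺: 36 e⁻, Z=38, Rb⁺: 36 e⁻, Z=37, Cs⁺: 54 e⁻, Z=55. Ti⁴⁺ < Zr⁴⁺ (same group, 1 shell fewer); Zr⁴⁺ < Y³⁺ (both 36 e⁻, Z=40>39); Y³⁺ < Sr²⁺ (isoelectronic, higher Z=39 is smaller); Sr²⁺ < Rb⁺ (both 36 e⁻, Z=38>37); Rb⁺ < Cs⁺ (same group, period 5 vs 6).
Relative to Rb⁺, the ions that are smaller are Ti⁴⁺, Zr⁴⁺, Y³⁺, Sr²⁺. So 4 are smaller.

4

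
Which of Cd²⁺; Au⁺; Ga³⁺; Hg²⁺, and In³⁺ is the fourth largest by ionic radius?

In³⁺

Tabulating Z and e⁻: Ga³⁺: 28 e⁻, Z=31, In³⁺: 46 e⁻, Z=49, Cd²⁺: 46 e⁻, Z=48, Hg²⁺: 78 e⁻, Z=80, Au⁺: 78 e⁻, Z=79. Ga³⁺ < In³⁺ (same group, 1 shell fewer); In³⁺ < Cd²⁺ (isoelectronic, higher Z=49 is smaller); Cd²⁺ < Hg²⁺ (same group, 1 shell fewer); Hg²⁺ < Au⁺ (isoelectronic, higher Z=80 is smaller).
So the order is Ga³⁺ < In³⁺ < Cd²⁺ < Hg²⁺ < Au⁺; the 4th-largest ion is In³⁺.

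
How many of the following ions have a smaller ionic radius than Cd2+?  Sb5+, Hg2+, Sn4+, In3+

3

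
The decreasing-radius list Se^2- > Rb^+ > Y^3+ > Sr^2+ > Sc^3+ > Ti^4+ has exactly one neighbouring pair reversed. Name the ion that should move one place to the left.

Sr^2+

Compare adjacent ions: Y^3+ and Sr^2+ share 36 electrons; the higher nuclear charge on Y (Z=39) contracts it more, so Y^3+ < Sr^2+ — yet in this decreasing list Y^3+ sits before Sr^2+. Nothing else is reversed, so Sr^2+ should move one place to the left.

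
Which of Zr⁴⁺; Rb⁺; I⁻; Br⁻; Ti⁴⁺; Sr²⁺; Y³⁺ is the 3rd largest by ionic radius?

Ti⁴⁺ has 18 e⁻ (Z=22), Zr⁴⁺ has 36 e⁻ (Z=40), Y³⁺ has 36 e⁻ (Z=39), Sr²⁺ has 36 e⁻ (Z=38), Rb⁺ has 36 e⁻ (Z=37), Br⁻ has 36 e⁻ (Z=35), I⁻ has 54 e⁻ (Z=53). Ti⁴⁺ < Zr⁴⁺ (same group, period 4 vs 5); Zr⁴⁺ < Y³⁺ (isoelectronic, higher Z=40 is smaller); Y³⁺ < Sr²⁺ (both 36 e⁻, Z=39>38); Sr²⁺ < Rb⁺ (isoelectronic, higher Z=38 is smaller); Rb⁺ < Br⁻ (isoelectronic, higher Z=37 is smaller); Br⁻ < I⁻ (same group, period 4 vs 5).
So the order is Ti⁴⁺ < Zr⁴⁺ < Y³⁺ < Sr²⁺ < Rb⁺ < Br⁻ < I⁻; the 3rd-largest ion is Rb⁺.

Rb⁺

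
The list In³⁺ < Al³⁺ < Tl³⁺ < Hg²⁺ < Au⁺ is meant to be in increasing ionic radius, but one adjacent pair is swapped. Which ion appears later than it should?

Compare adjacent ions: same group and charge — period 3 sits above period 5, so Al³⁺ is smaller — yet in this increasing list In³⁺ sits before Al³⁺. Nothing else is reversed, so Al³⁺ should move one place to the left.

Al³⁺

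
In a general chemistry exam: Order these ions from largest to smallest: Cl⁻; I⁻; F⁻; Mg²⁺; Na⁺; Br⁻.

I⁻ > Br⁻ > Cl⁻ > F⁻ > Na⁺ > Mg²⁺

Work out protons and electrons: Mg²⁺ has 10 e⁻ (Z=12), Na⁺ has 10 e⁻ (Z=11), F⁻ has 10 e⁻ (Z=9), Cl⁻ has 18 e⁻ (Z=17), Br⁻ has 36 e⁻ (Z=35), I⁻ has 54 e⁻ (Z=53). Mg²⁺ < Na⁺ (isoelectronic, higher Z=12 is smaller); Na⁺ < F⁻ (both 10 e⁻, Z=11>9); F⁻ < Cl⁻ (same group, period 2 vs 3); Cl⁻ < Br⁻ (same group, 1 shell fewer); Br⁻ < I⁻ (same group, 1 shell fewer).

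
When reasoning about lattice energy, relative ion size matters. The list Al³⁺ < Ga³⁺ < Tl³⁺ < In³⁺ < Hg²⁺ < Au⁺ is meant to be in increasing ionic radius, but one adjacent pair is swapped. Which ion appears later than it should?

Scanning neighbour by neighbour, only Tl³⁺/In³⁺ violates a trend: In³⁺ and Tl³⁺ are in one column with the same charge; the lighter period-5 ion has one fewer shell and is smaller. That makes In³⁺ the one sitting a position late relative to where it belongs.

In³⁺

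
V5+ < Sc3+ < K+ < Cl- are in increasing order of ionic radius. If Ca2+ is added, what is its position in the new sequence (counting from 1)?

Each ion has 18 electrons. The ranking follows nuclear charge in reverse — greater Z gives a smaller radius. V5+ (Z=23), Sc3+ (Z=21), Ca2+ (Z=20), K+ (Z=19), Cl- (Z=17).
With Ca2+ included the full order is V5+ < Sc3+ < Ca2+ < K+ < Cl-, so it takes position 3.

3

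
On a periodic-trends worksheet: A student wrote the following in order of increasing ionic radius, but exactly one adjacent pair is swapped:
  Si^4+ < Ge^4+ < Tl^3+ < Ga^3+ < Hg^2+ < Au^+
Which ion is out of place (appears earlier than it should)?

Tl^3+

Check each adjacent pair. Tl^3+ and Ga^3+ are reversed: same group and charge — period 4 sits above period 6, so Ga^3+ is smaller. No other neighbouring pair contradicts the periodic trends, so Tl^3+ is the ion listed too early.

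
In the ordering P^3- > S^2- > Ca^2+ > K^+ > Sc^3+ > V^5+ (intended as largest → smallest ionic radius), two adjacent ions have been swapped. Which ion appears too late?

Compare adjacent ions: both have 18 electrons but Z(Ca)=20 > Z(K)=19, so Ca^2+ should be the smaller of the two — yet in this decreasing list Ca^2+ sits before K^+. Nothing else is reversed, so K^+ should move one place to the left.

K^+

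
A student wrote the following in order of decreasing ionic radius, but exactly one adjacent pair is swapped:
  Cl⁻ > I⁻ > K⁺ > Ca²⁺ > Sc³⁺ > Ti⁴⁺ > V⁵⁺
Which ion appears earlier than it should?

Cl⁻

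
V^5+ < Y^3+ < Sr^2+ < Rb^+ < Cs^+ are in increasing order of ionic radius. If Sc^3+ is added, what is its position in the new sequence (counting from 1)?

Work out protons and electrons: V^5+: 18 e⁻, Z=23, Sc^3+: 18 e⁻, Z=21, Y^3+: 36 e⁻, Z=39, Sr^2+: 36 e⁻, Z=38, Rb^+: 36 e⁻, Z=37, Cs^+: 54 e⁻, Z=55. V^5+ < Sc^3+ (isoelectronic, higher Z=23 is smaller); Sc^3+ < Y^3+ (same group, period 4 vs 5); Y^3+ < Sr^2+ (both 36 e⁻, Z=39>38); Sr^2+ < Rb^+ (both 36 e⁻, Z=38>37); Rb^+ < Cs^+ (same group, 1 shell fewer).
The complete sequence is V^5+ < Sc^3+ < Y^3+ < Sr^2+ < Rb^+ < Cs^+. Sc^3+ sits at position 2.

2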